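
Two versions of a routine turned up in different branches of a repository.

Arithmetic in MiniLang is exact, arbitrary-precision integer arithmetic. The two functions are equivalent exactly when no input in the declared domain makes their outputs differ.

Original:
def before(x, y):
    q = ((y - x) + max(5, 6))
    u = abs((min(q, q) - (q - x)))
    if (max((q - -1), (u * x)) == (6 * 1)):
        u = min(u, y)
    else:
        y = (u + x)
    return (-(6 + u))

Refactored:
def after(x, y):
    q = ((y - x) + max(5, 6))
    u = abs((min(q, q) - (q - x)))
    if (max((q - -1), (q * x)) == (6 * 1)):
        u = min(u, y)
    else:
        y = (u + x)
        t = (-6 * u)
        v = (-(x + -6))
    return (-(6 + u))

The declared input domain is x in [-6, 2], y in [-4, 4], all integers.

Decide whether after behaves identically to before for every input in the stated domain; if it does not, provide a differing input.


The rewrite breaks on x=2, y=-1, where the results are -8 and -5.
before: q := 3 | u := 2 | (max((q - -1), (u * x)) == (6 * 1)): false | y := 4 | result -8
after: q := 3 | u := 2 | (max((q - -1), (q * x)) == (6 * 1)): true | u := -1 | result -5
verdict: not equivalent; witness: x=2, y=-1


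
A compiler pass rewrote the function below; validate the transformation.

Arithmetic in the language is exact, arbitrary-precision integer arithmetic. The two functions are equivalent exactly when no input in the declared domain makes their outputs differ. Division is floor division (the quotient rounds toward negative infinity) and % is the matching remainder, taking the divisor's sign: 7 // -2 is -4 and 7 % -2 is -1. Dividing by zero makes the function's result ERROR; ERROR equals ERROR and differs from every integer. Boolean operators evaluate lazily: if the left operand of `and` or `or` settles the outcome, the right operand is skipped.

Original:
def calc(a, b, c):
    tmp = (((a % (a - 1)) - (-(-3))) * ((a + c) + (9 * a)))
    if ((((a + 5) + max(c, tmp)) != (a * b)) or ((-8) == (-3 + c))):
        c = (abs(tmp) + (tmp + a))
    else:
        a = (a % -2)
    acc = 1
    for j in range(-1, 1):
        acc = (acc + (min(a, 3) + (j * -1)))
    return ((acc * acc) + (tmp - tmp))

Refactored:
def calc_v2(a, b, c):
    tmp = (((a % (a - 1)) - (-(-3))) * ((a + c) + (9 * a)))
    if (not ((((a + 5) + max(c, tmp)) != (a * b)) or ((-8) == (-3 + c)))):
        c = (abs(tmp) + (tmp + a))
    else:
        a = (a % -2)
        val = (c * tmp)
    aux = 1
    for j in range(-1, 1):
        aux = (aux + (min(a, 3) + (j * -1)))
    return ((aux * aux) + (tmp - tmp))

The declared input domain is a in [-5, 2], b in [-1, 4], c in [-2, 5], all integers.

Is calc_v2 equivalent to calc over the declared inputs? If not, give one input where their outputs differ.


Consider the input a=-5, b=-1, c=-2.
calc: tmp=416, then ((((a + 5) + max(c, tmp)) != (a * b)) or ((-8) == (-3 + c))) is true, then c=827, then acc=1, then (j=-1), then acc=-3, then (j=0), then acc=-8, then returns 64
calc_v2: tmp=416, then (not ((((a + 5) + max(c, tmp)) != (a * b)) or ((-8) == (-3 + c)))) is false, then a=-1, then val=-832, then aux=1, then (j=-1), then aux=1, then (j=0), then aux=0, then returns 0
64 and 0 differ, so these are not the same function on this domain.
verdict: not equivalent; witness: a=-5, b=-1, c=-2


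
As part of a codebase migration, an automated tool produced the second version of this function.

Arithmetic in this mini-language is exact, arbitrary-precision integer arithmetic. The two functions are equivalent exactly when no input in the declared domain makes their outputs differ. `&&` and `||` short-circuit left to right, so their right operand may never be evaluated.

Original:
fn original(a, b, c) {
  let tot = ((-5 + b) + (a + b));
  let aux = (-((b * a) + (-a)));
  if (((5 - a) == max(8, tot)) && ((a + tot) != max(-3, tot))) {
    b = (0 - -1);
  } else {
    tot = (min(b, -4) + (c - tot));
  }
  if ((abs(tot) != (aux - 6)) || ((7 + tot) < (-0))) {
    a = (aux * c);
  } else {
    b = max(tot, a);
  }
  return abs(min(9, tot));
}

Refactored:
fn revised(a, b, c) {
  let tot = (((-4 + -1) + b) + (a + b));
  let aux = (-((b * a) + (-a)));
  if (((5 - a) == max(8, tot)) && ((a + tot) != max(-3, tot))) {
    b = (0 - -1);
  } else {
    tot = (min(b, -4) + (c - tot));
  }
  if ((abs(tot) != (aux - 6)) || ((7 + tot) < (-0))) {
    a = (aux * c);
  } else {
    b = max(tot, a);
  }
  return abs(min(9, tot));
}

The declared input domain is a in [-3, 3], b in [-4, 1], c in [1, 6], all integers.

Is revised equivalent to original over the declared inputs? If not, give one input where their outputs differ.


Differences: constant usage differs; also arithmetic usage differs — yet all 252 inputs agree.
verdict: equivalent


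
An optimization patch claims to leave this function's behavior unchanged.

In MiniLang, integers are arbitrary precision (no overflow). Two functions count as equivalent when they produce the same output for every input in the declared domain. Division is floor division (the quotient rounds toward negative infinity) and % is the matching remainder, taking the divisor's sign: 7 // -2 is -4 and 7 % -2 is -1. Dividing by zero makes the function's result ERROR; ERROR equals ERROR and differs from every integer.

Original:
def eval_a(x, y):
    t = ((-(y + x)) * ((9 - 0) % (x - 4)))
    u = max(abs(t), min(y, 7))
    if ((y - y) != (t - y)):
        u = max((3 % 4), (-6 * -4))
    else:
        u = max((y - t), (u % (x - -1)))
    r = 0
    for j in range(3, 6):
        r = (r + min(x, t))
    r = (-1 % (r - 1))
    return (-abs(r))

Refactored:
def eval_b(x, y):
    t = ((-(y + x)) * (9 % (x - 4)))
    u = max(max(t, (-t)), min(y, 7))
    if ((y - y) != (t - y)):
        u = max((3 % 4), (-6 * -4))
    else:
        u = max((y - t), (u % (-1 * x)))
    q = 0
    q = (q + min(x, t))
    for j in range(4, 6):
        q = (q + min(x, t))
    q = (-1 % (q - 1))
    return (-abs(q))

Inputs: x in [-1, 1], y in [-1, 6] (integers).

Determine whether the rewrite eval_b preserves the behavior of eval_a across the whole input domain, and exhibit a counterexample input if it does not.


The rewrite breaks on x=0, y=0, where the results are 0 and ERROR.
eval_a: t := 0 | u := 0 | ((y - y) != (t - y)): false | u := 0 | r := 0 | iter j=3: | r := 0 | iter j=4: | r := 0 | iter j=5: | r := 0 | r := 0 | result 0
eval_b: t := 0 | u := 0 | ((y - y) != (t - y)): false | divide-by-zero, output ERROR
verdict: not equivalent; witness: x=0, y=0


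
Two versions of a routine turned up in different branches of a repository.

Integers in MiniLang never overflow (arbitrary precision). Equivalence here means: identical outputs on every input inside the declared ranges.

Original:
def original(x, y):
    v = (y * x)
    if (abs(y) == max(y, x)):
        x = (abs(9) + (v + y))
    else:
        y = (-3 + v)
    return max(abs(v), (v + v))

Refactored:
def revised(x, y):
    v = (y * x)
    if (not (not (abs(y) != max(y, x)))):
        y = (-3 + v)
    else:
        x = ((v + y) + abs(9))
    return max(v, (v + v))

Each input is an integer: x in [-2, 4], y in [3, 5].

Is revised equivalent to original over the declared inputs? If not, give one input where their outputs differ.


The rewrite breaks on x=-2, y=3, where the results are 6 and -6.
original: v=-6, then (abs(y) == max(y, x)) is true, then x=6, then returns 6
revised: v=-6, then (not (not (abs(y) != max(y, x)))) is false, then x=6, then returns -6
verdict: not equivalent; witness: x=-2, y=3


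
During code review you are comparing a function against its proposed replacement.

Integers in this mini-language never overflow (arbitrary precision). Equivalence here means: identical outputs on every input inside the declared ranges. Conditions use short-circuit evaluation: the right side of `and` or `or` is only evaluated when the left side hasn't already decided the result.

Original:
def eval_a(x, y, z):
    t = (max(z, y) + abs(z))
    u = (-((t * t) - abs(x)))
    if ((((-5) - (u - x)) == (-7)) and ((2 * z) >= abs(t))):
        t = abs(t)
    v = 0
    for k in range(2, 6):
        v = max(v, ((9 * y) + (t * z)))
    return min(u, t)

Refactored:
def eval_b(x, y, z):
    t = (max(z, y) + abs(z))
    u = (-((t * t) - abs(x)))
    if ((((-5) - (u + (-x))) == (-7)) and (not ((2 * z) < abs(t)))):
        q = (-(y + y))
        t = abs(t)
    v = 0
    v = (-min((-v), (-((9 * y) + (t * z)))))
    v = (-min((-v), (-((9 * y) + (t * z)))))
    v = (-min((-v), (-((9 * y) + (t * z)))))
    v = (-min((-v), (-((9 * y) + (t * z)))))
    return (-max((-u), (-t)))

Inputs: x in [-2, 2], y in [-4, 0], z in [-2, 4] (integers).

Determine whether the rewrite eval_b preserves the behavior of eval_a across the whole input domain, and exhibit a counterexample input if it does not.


The two versions differ — the changes include statement counts differ; and constant usage differs; and comparison usage differs; and local variable names differ; and loop structure differs; and arithmetic usage differs; and min/max/abs usage differs; and boolean connective usage differs.
As a probe, take x=-2, y=-2, z=4: eval_a runs t becomes 8; next u becomes -62; next ((((-5) - (u - x)) == (-7)) and ((2 * z) >= abs(t))) evaluates to false; next v becomes 0; next at k=2:; next v becomes 14; next at k=3:; next v becomes 14; next at k=4:; next v becomes 14; next at k=5:; next v becomes 14; next final value -62; eval_b runs t becomes 8; next u becomes -62; next ((((-5) - (u + (-x))) == (-7)) and (not ((2 * z) < abs(t)))) evaluates to false; next v becomes 0; next v becomes 14; next v becomes 14; next v becomes 14; next v becomes 14; next final value -62; both end at -62.
Every one of the 175 inputs gives matching results.
verdict: equivalent


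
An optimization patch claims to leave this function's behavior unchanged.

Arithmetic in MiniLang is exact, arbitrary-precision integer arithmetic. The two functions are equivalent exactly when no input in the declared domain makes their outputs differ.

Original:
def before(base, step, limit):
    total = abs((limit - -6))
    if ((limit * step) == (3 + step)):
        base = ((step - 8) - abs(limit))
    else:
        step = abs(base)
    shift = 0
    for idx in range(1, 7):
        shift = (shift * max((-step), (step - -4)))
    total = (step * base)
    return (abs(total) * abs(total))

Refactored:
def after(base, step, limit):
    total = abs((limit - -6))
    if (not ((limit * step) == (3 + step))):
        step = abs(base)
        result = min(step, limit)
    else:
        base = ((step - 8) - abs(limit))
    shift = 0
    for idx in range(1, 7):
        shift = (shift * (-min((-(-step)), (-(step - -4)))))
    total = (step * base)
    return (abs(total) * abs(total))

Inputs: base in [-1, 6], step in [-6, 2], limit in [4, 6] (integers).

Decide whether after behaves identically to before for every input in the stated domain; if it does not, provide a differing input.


The two versions differ — the changes include boolean connective usage differs; also local variable names differ; also min/max/abs usage differs; also statement counts differ.
Tracing base=2, step=1, limit=4: before: total becomes 10; next ((limit * step) == (3 + step)) evaluates to true; next base becomes -11; next shift becomes 0; next at idx=1:; next shift becomes 0; next at idx=2:; next shift becomes 0; next at idx=3:; next shift becomes 0; next at idx=4:; next shift becomes 0; next at idx=5:; next shift becomes 0; next at idx=6:; next shift becomes 0; next total becomes -11; next final value 121 | after: total becomes 10; next (not ((limit * step) == (3 + step))) evaluates to false; next base becomes -11; next shift becomes 0; next at idx=1:; next shift becomes 0; next at idx=2:; next shift becomes 0; next at idx=3:; next shift becomes 0; next at idx=4:; next shift becomes 0; next at idx=5:; next shift becomes 0; next at idx=6:; next shift becomes 0; next total becomes -11; next final value 121 — matching result 121.
Checked all 216 inputs in the declared domain: the outputs agree on every one.
verdict: equivalent


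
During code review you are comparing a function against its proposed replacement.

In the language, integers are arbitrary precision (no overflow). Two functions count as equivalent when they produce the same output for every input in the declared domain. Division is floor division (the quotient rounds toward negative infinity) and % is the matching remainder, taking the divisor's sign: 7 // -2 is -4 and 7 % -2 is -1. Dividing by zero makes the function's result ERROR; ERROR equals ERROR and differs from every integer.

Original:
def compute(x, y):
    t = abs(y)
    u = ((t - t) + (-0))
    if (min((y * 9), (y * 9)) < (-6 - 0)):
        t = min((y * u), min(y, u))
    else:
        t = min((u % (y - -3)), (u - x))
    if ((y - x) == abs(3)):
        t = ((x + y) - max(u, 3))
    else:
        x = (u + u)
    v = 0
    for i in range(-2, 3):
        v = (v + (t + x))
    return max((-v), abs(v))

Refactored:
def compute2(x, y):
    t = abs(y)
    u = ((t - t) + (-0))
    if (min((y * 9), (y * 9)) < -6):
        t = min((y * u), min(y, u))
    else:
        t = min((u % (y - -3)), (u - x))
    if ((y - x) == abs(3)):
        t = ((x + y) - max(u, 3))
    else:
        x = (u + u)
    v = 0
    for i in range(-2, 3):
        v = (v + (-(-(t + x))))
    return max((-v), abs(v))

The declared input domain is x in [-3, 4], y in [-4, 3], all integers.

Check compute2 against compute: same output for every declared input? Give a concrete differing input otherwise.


This is a faithful refactor — arithmetic usage differs, and constant usage differs, but the computed results match everywhere.
Spot check at x=-1, y=2 — compute: t = 2; u = 0; (min((y * 9), (y * 9)) < (-6 - 0)) -> false; t = 0; ((y - x) == abs(3)) -> true; t = -2; v = 0; [i=-2]; v = -3; [i=-1]; v = -6; [i=0]; v = -9; [i=1]; v = -12; [i=2]; v = -15; return 15. compute2: t = 2; u = 0; (min((y * 9), (y * 9)) < -6) -> false; t = 0; ((y - x) == abs(3)) -> true; t = -2; v = 0; [i=-2]; v = -3; [i=-1]; v = -6; [i=0]; v = -9; [i=1]; v = -12; [i=2]; v = -15; return 15. Both give 15.
Checked all 64 inputs in the declared domain: the outputs agree on every one.
verdict: equivalent


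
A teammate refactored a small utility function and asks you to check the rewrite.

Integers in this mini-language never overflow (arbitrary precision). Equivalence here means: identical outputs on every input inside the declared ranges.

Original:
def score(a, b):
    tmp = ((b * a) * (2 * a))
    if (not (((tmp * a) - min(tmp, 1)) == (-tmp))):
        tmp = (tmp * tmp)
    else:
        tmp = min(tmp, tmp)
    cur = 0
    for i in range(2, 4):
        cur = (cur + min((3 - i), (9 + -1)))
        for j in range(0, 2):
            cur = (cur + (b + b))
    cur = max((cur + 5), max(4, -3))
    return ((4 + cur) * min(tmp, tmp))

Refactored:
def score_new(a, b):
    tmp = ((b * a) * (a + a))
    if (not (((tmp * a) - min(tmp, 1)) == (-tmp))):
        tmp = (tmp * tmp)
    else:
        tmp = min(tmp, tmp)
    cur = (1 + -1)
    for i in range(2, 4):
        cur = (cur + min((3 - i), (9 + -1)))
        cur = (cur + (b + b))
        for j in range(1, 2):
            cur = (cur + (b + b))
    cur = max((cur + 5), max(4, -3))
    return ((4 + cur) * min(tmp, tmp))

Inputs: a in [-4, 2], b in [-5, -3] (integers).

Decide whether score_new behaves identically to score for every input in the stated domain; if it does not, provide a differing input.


Equivalent — the differences include loop structure differs; and constant usage differs; and arithmetic usage differs; and statement counts differ, yet no declared input distinguishes the two.
As a probe, take a=0, b=-4: score runs tmp=0, then (not (((tmp * a) - min(tmp, 1)) == (-tmp))) is false, then tmp=0, then cur=0, then (i=2), then cur=1, then (j=0), then cur=-7, then (j=1), then cur=-15, then (i=3), then cur=-15, then (j=0), then cur=-23, then (j=1), then cur=-31, then cur=4, then returns 0; score_new runs tmp=0, then (not (((tmp * a) - min(tmp, 1)) == (-tmp))) is false, then tmp=0, then cur=0, then (i=2), then cur=1, then cur=-7, then (j=1), then cur=-15, then (i=3), then cur=-15, then cur=-23, then (j=1), then cur=-31, then cur=4, then returns 0; both end at 0.
Checked all 21 inputs in the declared domain: the outputs agree on every one.
verdict: equivalent


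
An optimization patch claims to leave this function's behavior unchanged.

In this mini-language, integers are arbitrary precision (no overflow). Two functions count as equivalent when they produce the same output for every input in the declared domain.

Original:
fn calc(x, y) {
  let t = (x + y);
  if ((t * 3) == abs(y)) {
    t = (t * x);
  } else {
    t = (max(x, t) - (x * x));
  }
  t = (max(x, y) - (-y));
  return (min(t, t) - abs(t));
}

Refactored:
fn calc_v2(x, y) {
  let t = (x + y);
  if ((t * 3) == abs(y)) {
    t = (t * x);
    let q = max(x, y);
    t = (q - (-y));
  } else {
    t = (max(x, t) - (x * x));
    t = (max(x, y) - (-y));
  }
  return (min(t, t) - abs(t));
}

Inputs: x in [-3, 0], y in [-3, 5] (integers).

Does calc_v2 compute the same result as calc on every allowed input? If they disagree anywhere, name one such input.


Side by side, the visible changes include: min/max/abs usage differs, and local variable names differ, and statement counts differ, and arithmetic usage differs.
As a probe, take x=0, y=-3: calc runs t = -3; ((t * 3) == abs(y)) -> false; t = 0; t = -3; return -6; calc_v2 runs t = -3; ((t * 3) == abs(y)) -> false; t = 0; t = -3; return -6; both end at -6.
Across all 36 domain points the two functions coincide.
verdict: equivalent


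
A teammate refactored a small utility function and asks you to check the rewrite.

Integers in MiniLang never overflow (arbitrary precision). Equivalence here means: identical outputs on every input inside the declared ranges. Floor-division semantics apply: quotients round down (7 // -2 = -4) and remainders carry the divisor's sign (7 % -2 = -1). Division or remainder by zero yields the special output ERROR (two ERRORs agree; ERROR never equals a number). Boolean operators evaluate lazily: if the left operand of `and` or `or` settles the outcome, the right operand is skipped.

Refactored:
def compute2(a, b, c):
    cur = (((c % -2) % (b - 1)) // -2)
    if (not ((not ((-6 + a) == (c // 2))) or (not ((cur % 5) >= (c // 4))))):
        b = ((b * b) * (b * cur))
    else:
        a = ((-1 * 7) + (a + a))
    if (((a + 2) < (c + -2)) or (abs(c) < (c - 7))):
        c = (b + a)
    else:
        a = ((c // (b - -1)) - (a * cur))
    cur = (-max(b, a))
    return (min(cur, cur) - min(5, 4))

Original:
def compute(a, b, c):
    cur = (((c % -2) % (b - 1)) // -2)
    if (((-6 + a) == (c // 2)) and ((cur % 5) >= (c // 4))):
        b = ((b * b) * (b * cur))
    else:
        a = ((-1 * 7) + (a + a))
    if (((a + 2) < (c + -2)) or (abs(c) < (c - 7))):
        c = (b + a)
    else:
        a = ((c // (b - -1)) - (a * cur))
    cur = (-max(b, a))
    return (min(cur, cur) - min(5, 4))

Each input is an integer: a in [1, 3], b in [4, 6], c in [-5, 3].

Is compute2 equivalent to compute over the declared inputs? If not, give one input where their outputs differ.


This is a faithful refactor — boolean connective usage differs, but the computed results match everywhere.
As a probe, take a=2, b=5, c=-5: compute runs cur := -2 | (((-6 + a) == (c // 2)) and ((cur % 5) >= (c // 4))): false | a := -3 | (((a + 2) < (c + -2)) or (abs(c) < (c - 7))): false | a := -7 | cur := -5 | result -9; compute2 runs cur := -2 | (not ((not ((-6 + a) == (c // 2))) or (not ((cur % 5) >= (c // 4))))): false | a := -3 | (((a + 2) < (c + -2)) or (abs(c) < (c - 7))): false | a := -7 | cur := -5 | result -9; both end at -9.
Checked all 81 inputs in the declared domain: the outputs agree on every one.
verdict: equivalent


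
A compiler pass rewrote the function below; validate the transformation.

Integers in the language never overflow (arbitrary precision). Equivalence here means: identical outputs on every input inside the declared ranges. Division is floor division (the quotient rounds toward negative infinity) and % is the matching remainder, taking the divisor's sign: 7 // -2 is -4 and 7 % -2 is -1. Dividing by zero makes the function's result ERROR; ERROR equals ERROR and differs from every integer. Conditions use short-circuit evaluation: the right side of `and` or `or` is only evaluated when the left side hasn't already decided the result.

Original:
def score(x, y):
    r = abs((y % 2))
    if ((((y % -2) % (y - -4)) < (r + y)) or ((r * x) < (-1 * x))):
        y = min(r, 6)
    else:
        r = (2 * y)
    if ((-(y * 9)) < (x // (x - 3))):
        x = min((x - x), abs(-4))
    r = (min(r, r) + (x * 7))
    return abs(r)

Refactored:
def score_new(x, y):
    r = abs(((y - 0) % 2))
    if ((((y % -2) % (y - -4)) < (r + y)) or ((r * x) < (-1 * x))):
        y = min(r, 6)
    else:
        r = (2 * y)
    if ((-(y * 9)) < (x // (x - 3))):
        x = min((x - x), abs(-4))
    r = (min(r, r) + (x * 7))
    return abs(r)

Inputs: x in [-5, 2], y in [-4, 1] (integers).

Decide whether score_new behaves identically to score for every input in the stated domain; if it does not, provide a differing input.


Equivalent — the differences include constant usage differs; and arithmetic usage differs, yet no declared input distinguishes the two.
Spot check at x=0, y=0 — score: r becomes 0; next ((((y % -2) % (y - -4)) < (r + y)) or ((r * x) < (-1 * x))) evaluates to false; next r becomes 0; next ((-(y * 9)) < (x // (x - 3))) evaluates to false; next r becomes 0; next final value 0. score_new: r becomes 0; next ((((y % -2) % (y - -4)) < (r + y)) or ((r * x) < (-1 * x))) evaluates to false; next r becomes 0; next ((-(y * 9)) < (x // (x - 3))) evaluates to false; next r becomes 0; next final value 0. Both give 0.
Sweeping the whole domain (48 inputs) finds no disagreement.
verdict: equivalent


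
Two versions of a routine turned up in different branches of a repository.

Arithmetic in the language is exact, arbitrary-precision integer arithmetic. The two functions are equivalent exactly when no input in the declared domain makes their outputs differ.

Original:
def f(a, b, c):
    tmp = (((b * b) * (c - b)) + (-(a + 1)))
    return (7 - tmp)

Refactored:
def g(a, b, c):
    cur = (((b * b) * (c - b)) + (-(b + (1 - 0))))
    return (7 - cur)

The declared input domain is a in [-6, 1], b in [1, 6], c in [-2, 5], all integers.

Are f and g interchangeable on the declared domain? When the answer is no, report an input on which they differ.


These are not equivalent — on a=-6, b=1, c=-2 the outputs split (5 vs 12).
f: tmp becomes 2; next final value 5
g: cur becomes -5; next final value 12
verdict: not equivalent; witness: a=-6, b=1, c=-2


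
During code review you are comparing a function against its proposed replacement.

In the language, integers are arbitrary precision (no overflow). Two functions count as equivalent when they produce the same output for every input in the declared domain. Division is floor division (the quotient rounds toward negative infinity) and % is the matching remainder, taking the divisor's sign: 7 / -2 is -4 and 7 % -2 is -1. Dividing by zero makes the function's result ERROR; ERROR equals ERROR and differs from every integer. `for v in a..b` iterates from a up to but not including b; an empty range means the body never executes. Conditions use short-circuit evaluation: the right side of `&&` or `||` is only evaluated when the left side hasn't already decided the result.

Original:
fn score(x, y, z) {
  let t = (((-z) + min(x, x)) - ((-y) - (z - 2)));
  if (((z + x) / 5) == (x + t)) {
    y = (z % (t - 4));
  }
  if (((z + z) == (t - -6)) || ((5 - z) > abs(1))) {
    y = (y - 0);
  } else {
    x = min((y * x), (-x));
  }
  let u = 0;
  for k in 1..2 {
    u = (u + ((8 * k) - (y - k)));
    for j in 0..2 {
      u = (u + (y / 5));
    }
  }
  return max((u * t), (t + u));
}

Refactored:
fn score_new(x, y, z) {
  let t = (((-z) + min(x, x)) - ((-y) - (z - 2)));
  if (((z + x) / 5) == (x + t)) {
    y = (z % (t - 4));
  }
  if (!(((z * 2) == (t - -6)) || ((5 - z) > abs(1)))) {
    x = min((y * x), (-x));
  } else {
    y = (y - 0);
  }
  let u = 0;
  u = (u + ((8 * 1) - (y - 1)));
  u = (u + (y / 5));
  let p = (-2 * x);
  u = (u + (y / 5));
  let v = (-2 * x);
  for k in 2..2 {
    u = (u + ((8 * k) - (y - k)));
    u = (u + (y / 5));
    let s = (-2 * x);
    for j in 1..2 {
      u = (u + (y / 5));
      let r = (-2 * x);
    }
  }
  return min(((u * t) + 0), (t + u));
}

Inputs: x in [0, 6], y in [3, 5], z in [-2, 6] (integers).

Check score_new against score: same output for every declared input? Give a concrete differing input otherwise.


Take x=0, y=3, z=-2.
score: t = 1; (((z + x) / 5) == (x + t)) -> false; (((z + z) == (t - -6)) || ((5 - z) > abs(1))) -> true; y = 3; u = 0; [k=1]; u = 6; [j=0]; u = 6; [j=1]; u = 6; return 7
score_new: t = 1; (((z + x) / 5) == (x + t)) -> false; (!(((z * 2) == (t - -6)) || ((5 - z) > abs(1)))) -> false; y = 3; u = 0; u = 6; u = 6; p = 0; u = 6; v = 0; the k loop: no iterations; return 6
7 and 6 differ, so these are not the same function on this domain.
verdict: not equivalent; witness: x=0, y=3, z=-2


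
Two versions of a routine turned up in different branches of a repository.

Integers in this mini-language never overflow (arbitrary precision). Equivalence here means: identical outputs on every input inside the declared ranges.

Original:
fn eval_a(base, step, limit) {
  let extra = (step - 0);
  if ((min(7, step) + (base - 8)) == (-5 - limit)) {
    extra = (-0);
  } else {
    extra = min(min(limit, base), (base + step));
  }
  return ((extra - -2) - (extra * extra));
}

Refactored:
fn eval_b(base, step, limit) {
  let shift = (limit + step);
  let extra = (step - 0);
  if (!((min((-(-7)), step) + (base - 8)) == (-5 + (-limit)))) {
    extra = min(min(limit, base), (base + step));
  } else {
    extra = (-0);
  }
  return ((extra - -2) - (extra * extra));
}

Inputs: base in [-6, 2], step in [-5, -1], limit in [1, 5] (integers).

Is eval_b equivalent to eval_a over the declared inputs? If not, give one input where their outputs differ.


The two versions differ — the changes include arithmetic usage differs; also statement counts differ; also local variable names differ; also boolean connective usage differs.
As a probe, take base=2, step=-3, limit=1: eval_a runs extra := -3 | ((min(7, step) + (base - 8)) == (-5 - limit)): false | extra := -1 | result 0; eval_b runs shift := -2 | extra := -3 | (!((min((-(-7)), step) + (base - 8)) == (-5 + (-limit)))): true | extra := -1 | result 0; both end at 0.
Every one of the 225 inputs gives matching results.
verdict: equivalent


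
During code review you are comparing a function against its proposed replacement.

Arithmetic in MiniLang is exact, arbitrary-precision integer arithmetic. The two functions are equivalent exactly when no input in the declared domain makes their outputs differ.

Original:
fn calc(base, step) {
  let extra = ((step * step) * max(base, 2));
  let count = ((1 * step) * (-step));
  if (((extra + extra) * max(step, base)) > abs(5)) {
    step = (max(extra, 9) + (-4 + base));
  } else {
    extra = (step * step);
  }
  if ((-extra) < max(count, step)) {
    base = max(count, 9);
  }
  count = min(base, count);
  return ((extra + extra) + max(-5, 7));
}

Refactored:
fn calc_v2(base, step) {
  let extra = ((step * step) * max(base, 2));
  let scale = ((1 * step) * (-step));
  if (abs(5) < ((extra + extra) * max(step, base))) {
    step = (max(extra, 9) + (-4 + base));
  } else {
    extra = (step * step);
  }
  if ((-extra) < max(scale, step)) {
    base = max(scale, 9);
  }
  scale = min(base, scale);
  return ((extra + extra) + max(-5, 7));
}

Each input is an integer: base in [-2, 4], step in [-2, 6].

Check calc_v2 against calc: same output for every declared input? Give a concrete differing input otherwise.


Differences: comparison usage differs, and local variable names differ — yet all 63 inputs agree.
verdict: equivalent


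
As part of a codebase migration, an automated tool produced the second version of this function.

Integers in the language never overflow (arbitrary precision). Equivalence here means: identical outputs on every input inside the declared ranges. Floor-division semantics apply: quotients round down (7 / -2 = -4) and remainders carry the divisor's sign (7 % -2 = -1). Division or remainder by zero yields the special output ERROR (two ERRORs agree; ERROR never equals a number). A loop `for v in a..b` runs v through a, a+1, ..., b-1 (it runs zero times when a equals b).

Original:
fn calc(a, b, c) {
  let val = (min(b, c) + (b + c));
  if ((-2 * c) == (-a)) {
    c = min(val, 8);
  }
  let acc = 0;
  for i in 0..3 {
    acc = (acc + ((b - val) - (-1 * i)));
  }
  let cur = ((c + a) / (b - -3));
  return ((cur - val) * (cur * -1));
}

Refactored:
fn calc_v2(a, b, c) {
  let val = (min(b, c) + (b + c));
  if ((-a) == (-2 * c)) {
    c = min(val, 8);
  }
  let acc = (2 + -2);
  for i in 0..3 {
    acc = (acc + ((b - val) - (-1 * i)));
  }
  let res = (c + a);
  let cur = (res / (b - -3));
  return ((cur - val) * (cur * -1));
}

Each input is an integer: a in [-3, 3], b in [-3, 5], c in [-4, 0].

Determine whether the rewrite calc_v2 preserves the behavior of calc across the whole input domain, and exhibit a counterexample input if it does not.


This is a faithful refactor — constant usage differs, plus statement counts differ, plus arithmetic usage differs, plus local variable names differ, but the computed results match everywhere.
Spot check at a=-1, b=-2, c=-3 — calc: val := -8 | ((-2 * c) == (-a)): false | acc := 0 | iter i=0: | acc := 6 | iter i=1: | acc := 13 | iter i=2: | acc := 21 | cur := -4 | result 16. calc_v2: val := -8 | ((-a) == (-2 * c)): false | acc := 0 | iter i=0: | acc := 6 | iter i=1: | acc := 13 | iter i=2: | acc := 21 | res := -4 | cur := -4 | result 16. Both give 16.
An exhaustive pass over the 315 declared inputs shows identical outputs.
verdict: equivalent


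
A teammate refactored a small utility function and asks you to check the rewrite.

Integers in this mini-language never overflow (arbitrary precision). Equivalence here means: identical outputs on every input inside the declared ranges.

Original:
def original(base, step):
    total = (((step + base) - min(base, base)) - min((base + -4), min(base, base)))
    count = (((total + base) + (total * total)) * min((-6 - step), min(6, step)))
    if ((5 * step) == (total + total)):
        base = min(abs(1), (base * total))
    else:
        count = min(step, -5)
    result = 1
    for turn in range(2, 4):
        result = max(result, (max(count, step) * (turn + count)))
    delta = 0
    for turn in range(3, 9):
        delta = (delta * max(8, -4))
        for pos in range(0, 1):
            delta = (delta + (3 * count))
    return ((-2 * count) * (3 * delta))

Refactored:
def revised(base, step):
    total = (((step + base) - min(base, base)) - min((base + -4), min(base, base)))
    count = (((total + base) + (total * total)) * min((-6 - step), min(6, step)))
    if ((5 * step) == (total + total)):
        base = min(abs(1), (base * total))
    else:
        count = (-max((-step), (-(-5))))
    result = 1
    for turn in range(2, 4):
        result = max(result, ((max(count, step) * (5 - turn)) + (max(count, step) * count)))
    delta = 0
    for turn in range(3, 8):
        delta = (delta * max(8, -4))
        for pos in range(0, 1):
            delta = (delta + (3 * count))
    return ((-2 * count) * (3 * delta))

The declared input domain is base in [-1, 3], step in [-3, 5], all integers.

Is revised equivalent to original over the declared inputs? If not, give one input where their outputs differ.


Consider the input base=-1, step=-3.
original: total=2, then count=-15, then ((5 * step) == (total + total)) is false, then count=-5, then result=1, then (turn=2), then result=9, then (turn=3), then result=9, then delta=0, then (turn=3), then delta=0, then (pos=0), then delta=-15, then (turn=4), then delta=-120, then (pos=0), then delta=-135, then (turn=5), then delta=-1080, then (pos=0), then delta=-1095, then (turn=6), then delta=-8760, then (pos=0), then delta=-8775, then (turn=7), then delta=-70200, then (pos=0), then delta=-70215, then (turn=8), then delta=-561720, then (pos=0), then delta=-561735, then returns -16852050
revised: total=2, then count=-15, then ((5 * step) == (total + total)) is false, then count=-5, then result=1, then (turn=2), then result=6, then (turn=3), then result=9, then delta=0, then (turn=3), then delta=0, then (pos=0), then delta=-15, then (turn=4), then delta=-120, then (pos=0), then delta=-135, then (turn=5), then delta=-1080, then (pos=0), then delta=-1095, then (turn=6), then delta=-8760, then (pos=0), then delta=-8775, then (turn=7), then delta=-70200, then (pos=0), then delta=-70215, then returns -2106450
-16852050 against -2106450: the behavior changed.
verdict: not equivalent; witness: base=-1, step=-3


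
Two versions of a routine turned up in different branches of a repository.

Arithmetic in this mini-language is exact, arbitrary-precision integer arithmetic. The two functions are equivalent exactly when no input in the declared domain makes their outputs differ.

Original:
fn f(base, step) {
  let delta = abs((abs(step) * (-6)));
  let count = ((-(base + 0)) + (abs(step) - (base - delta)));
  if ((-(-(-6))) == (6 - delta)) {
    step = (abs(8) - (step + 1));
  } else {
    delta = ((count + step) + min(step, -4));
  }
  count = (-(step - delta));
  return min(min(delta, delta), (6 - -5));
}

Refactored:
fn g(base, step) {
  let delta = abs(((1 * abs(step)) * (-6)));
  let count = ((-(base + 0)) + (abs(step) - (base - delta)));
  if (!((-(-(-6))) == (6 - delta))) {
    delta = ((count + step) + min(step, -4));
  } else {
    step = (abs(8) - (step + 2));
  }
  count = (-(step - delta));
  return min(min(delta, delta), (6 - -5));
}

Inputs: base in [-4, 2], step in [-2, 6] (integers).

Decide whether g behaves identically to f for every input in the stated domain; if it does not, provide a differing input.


The suspicious edit (`1` became `2`) never changes the result for any input inside the declared domain; all 63 inputs agree.
verdict: equivalent


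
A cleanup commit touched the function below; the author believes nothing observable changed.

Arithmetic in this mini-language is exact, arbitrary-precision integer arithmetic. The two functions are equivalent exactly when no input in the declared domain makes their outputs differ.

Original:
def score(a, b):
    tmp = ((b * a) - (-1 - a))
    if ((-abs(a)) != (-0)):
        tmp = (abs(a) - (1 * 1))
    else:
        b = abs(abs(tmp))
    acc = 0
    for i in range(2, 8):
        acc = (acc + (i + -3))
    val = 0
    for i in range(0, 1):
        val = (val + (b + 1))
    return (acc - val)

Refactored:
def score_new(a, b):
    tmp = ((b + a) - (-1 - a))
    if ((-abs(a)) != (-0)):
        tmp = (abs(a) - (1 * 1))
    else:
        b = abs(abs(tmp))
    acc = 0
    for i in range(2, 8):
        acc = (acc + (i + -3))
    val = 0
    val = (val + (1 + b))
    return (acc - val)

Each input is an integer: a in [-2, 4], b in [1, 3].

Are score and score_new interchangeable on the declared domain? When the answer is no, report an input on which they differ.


On input a=0, b=1, score returns 7 while score_new returns 6.
verdict: not equivalent; witness: a=0, b=1


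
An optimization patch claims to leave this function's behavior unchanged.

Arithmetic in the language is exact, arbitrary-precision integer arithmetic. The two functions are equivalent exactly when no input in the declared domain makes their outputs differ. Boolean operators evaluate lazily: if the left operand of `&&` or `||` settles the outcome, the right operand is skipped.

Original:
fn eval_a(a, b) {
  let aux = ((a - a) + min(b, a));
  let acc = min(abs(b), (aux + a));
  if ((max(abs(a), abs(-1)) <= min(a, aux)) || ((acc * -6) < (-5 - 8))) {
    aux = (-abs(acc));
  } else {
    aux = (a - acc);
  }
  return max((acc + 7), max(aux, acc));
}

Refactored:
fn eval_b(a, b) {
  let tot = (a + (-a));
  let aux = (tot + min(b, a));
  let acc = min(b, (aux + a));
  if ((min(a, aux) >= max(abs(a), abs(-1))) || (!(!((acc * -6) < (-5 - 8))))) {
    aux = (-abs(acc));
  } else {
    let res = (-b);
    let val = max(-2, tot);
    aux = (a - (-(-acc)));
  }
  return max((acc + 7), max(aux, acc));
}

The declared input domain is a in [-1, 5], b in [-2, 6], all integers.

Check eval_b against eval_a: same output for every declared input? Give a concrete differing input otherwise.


There is a counterexample at a=1, b=-2: 6 on one side, 5 on the other.
eval_a: aux = -2; acc = -1; ((max(abs(a), abs(-1)) <= min(a, aux)) || ((acc * -6) < (-5 - 8))) -> false; aux = 2; return 6
eval_b: tot = 0; aux = -2; acc = -2; ((min(a, aux) >= max(abs(a), abs(-1))) || (!(!((acc * -6) < (-5 - 8))))) -> false; res = 2; val = 0; aux = 3; return 5
verdict: not equivalent; witness: a=1, b=-2


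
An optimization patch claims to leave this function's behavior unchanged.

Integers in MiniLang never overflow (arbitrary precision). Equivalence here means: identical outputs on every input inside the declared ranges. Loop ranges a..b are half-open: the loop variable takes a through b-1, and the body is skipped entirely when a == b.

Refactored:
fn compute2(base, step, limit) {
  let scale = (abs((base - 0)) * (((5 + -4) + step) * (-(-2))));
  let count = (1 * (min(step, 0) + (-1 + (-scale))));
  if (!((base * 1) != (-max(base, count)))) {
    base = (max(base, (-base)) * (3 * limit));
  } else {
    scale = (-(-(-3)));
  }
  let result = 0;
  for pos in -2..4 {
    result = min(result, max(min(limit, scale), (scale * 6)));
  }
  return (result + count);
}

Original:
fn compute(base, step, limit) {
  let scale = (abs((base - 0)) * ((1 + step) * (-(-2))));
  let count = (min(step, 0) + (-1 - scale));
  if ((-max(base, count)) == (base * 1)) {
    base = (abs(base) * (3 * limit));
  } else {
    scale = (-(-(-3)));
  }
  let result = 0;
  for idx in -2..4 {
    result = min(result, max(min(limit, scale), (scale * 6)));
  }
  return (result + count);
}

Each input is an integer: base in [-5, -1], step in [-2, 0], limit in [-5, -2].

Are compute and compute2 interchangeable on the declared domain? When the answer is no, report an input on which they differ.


This is a faithful refactor — min/max/abs usage differs, boolean connective usage differs, arithmetic usage differs, local variable names differ, comparison usage differs, constant usage differs, but the computed results match everywhere.
Tracing base=-5, step=0, limit=-3: compute: scale = 10; count = -11; ((-max(base, count)) == (base * 1)) -> false; scale = -3; result = 0; [idx=-2]; result = -3; [idx=-1]; result = -3; [idx=0]; result = -3; [idx=1]; result = -3; [idx=2]; result = -3; [idx=3]; result = -3; return -14 | compute2: scale = 10; count = -11; (!((base * 1) != (-max(base, count)))) -> false; scale = -3; result = 0; [pos=-2]; result = -3; [pos=-1]; result = -3; [pos=0]; result = -3; [pos=1]; result = -3; [pos=2]; result = -3; [pos=3]; result = -3; return -14 — matching result -14.
Sweeping the whole domain (60 inputs) finds no disagreement.
verdict: equivalent


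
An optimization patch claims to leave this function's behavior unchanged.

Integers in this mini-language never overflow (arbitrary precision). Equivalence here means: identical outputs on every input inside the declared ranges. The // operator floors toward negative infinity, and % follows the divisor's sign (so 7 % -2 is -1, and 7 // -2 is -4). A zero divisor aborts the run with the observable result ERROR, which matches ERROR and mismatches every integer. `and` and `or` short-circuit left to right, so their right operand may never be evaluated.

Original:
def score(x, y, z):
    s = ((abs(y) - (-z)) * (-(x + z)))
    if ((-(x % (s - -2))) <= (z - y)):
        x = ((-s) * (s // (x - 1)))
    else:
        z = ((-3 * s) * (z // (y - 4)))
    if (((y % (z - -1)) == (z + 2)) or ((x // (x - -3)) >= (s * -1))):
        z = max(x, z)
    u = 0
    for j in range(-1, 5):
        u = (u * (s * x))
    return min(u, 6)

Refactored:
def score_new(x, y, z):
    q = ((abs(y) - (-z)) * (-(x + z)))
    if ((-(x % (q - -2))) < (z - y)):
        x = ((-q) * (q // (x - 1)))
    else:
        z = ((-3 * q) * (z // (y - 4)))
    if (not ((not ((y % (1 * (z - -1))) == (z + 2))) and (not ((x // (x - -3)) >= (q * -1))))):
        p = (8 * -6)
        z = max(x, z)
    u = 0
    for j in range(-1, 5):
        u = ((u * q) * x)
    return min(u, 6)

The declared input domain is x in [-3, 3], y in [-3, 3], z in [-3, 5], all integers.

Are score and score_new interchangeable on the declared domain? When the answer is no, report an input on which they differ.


Evaluate both at x=-3, y=2, z=5.
score: s becomes -14; next ((-(x % (s - -2))) <= (z - y)) evaluates to true; next x becomes 42; next (((y % (z - -1)) == (z + 2)) or ((x // (x - -3)) >= (s * -1))) evaluates to false; next u becomes 0; next at j=-1:; next u becomes 0; next at j=0:; next u becomes 0; next at j=1:; next u becomes 0; next at j=2:; next u becomes 0; next at j=3:; next u becomes 0; next at j=4:; next u becomes 0; next final value 0
score_new: q becomes -14; next ((-(x % (q - -2))) < (z - y)) evaluates to false; next z becomes -126; next hits division by zero so the output is ERROR
0 vs ERROR — the two versions disagree here.
verdict: not equivalent; witness: x=-3, y=2, z=5
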